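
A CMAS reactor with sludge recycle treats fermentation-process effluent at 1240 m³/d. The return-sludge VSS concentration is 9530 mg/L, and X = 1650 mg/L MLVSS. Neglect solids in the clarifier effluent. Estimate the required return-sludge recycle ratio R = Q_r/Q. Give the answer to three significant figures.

Solids balance on the clarifier gives (1+R)X = R·X_r, so R = X/(X_r − X) = 1650 / (9530 − 1650) = 0.2094.

R ≈ 0.209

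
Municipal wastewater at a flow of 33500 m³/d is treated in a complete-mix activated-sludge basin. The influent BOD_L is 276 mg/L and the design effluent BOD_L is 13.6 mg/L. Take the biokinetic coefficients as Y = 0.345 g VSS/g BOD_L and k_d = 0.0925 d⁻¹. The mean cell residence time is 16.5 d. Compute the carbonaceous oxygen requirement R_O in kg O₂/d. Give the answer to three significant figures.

Observed yield with endogenous decay: Y_obs = Y / (1 + k_d·θ_c) = 0.345 / (1 + 0.0925 × 16.5) = 0.345 / 2.526 = 0.1366 g VSS/g BOD_L.
Mass of BOD_L removed per day: Q(S₀ − S) = 33500 × 262.4 g/m³ = 8790 kg/d.
Net sludge production P_X = 0.1366 × 8790 = 1200 kg VSS/d.
R_O = Q·(S₀ − S) − 1.42·P_X = 8790 − 1.42 × 1200 = 7086 kg O₂/d.

R_O ≈ 7090 kg O₂/d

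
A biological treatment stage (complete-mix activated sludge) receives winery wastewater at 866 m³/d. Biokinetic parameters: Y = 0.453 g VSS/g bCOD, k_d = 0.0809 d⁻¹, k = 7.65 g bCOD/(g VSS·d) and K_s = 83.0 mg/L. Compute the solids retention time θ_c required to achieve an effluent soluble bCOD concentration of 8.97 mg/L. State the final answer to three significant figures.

θ_c ≈ 3.89 d

Specific growth rate at S = 8.97 mg/L: μ = YkS/(K_s+S) = 0.453·7.65·8.97/(83.0+8.97) = 0.3380 d⁻¹.
θ_c = 1/(μ − k_d) = 1/(0.3380 − 0.0809) = 1/0.2571 = 3.890 d.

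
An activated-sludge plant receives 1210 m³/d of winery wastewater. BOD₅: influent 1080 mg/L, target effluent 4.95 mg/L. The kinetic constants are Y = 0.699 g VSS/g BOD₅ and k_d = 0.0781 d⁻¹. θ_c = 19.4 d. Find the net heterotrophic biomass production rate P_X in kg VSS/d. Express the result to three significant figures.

P_X ≈ 362 kg VSS/d

Correct the yield for decay: Y_obs = Y/(1 + k_d θ_c) = 0.699 / (1 + 0.0781 × 19.4) = 0.699 / 2.515 = 0.2779.
Q·(S₀ − S) = 1210 × (1080 − 4.95) × 10⁻³ = 1301 kg/d removed.
So the net sludge growth is P_X = 0.2779 × 1301 = 361.5 kg VSS/d.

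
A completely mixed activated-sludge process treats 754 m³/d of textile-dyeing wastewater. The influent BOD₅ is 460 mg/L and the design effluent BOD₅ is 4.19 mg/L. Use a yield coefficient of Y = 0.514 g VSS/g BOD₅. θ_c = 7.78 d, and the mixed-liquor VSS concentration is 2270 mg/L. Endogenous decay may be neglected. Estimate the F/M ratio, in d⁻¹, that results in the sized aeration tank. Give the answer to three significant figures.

Biomass mass balance (decay neglected): V·X = Y·Q·(S₀ − S)·θ_c, so V = 0.514 × 754 × (460 − 4.19) × 7.78 / 2270 = 605.4 m³.
F/M = Q·S₀ / (V·X) = 754 × 460 / (605.4 × 2270) = 0.2524 g BOD₅·(g VSS·d)⁻¹.

F/M ≈ 0.252 d⁻¹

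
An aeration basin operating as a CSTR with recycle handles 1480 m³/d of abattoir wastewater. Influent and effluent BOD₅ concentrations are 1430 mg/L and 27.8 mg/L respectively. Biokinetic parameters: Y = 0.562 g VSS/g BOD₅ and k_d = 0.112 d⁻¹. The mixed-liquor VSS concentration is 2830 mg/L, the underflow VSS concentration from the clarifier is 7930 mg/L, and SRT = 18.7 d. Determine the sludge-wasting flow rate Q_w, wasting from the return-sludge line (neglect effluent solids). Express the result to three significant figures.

Rearranging the biomass balance for a CMAS with decay, V = Y·Q·ΔS·θ_c / [X·(1+k_d θ_c)] = 0.562 × 1480 × (1430 − 27.8) × 18.7 / [2830 × (1 + 0.112 × 18.7)] = 2.18×10^7 / 8757 = 2491 m³.
Wasting from the return line (neglecting effluent solids): Q_w = V·X / (θ_c·X_r) = 2491 × 2830 / (18.7 × 7930) = 47.53 m³/d.

Q_w ≈ 47.5 m³/d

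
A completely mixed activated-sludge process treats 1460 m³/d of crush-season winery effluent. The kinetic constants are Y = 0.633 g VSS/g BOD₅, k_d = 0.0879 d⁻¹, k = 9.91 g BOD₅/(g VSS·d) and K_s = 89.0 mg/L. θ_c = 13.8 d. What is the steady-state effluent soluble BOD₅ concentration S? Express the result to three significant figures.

Effluent substrate depends only on kinetics and SRT: S = K_s(1 + k_d θ_c) / [θ_c(Yk − k_d) − 1] = 89.0 × (1 + 0.0879 × 13.8) / [13.8 × (0.633 × 9.91 − 0.0879) − 1] = 197.0 / 84.35 = 2.335 mg/L.

S ≈ 2.33 mg/L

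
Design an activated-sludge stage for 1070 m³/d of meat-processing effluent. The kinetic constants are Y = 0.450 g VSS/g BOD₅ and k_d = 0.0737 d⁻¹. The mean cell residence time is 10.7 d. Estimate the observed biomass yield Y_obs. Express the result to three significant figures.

Observed yield with endogenous decay: Y_obs = Y / (1 + k_d·θ_c) = 0.450 / (1 + 0.0737 × 10.7) = 0.450 / 1.789 = 0.2516 g VSS/g BOD₅.

Y_obs ≈ 0.252 g VSS/g BOD₅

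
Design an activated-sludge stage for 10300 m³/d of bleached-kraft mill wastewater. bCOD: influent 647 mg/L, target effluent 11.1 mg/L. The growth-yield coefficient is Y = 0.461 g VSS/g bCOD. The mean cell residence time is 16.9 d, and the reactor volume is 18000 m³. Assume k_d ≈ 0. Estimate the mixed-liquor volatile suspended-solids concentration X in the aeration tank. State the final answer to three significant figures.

X ≈ 2830 mg/L

Without decay, X = Y Q (S₀−S) θ_c / V = 0.461 × 10300 × (647 − 11.1) × 16.9 / 18000 = 2835 mg/L.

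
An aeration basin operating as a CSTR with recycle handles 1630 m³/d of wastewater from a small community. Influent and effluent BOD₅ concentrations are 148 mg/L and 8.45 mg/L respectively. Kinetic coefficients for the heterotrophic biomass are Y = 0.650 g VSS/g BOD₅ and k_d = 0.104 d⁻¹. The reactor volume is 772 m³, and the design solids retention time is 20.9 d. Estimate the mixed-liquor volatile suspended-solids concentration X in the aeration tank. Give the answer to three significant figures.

Solving the biomass balance for X: X = Y Q (S₀−S) θ_c / [V (1+k_d θ_c)] = 0.650 × 1630 × (148 − 8.45) × 20.9 / [772 × (1 + 0.104 × 20.9)] = 1261 mg/L.

X ≈ 1260 mg/L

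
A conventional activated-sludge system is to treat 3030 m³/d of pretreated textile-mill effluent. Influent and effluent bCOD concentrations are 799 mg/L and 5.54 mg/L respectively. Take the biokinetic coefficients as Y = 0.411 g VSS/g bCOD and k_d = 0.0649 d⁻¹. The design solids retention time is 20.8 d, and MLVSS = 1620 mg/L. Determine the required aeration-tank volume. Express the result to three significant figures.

V ≈ 5400 m³

From the SRT design equation V = Y Q (S₀−S) θ_c / [X (1 + k_d θ_c)] = 0.411 × 3030 × (799 − 5.54) × 20.8 / [1620 × (1 + 0.0649 × 20.8)] = 2.06×10^7 / 3807 = 5399 m³.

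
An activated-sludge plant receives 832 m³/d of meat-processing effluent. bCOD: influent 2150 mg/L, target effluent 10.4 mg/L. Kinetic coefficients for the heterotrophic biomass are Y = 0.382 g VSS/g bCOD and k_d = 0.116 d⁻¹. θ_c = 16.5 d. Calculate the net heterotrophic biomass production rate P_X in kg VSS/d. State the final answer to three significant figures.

The observed yield is Y_obs = Y/(1 + k_d·θ_c) = 0.382 / (1 + 0.116 × 16.5) = 0.382 / 2.914 = 0.1311 g VSS per g bCOD removed.
ΔS = 2150 − 10.4 = 2140 mg/L, so the substrate removal rate is 832 × 2140/1000 = 1780 kg bCOD/d.
Net biomass production P_X = Y_obs × Q·(S₀ − S) = 0.1311 × 1780 = 233.4 kg VSS/d.

P_X ≈ 233 kg VSS/d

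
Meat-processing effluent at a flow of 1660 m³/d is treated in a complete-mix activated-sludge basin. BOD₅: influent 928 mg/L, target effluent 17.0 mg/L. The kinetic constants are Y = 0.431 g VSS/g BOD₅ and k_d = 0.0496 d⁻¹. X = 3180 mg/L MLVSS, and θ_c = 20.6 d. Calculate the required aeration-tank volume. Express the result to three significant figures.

V ≈ 2090 m³

From the SRT design equation V = Y Q (S₀−S) θ_c / [X (1 + k_d θ_c)] = 0.431 × 1660 × (928 − 17.0) × 20.6 / [3180 × (1 + 0.0496 × 20.6)] = 1.34×10^7 / 6429 = 2088 m³.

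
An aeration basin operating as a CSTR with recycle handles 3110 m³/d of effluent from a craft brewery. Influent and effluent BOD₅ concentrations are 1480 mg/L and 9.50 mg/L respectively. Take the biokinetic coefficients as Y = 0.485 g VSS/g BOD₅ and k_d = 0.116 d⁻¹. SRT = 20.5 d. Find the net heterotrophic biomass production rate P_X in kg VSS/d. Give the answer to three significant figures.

Y_obs = Y / (1 + k_d θ_c) = 0.485 / (1 + 0.116 × 20.5) = 0.485 / 3.378 = 0.1436.
Substrate removed = Q·(S₀ − S) = 3110 m³/d × (1480 − 9.50) g/m³ = 4.57×10^6 g/d = 4573 kg/d.
Net biomass production P_X = Y_obs × Q·(S₀ − S) = 0.1436 × 4573 = 656.6 kg VSS/d.

P_X ≈ 657 kg VSS/d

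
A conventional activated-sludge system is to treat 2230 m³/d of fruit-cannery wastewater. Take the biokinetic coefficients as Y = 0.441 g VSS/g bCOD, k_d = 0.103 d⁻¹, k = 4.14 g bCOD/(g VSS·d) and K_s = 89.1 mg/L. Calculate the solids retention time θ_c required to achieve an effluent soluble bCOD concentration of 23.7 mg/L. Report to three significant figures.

θ_c ≈ 3.56 d

From 1/θ_c = Y·k·S/(K_s + S) − k_d: Y·k·S/(K_s+S) = 0.441 × 4.14 × 23.7 / (89.1 + 23.7) = 0.3836 d⁻¹.
θ_c = 1/(μ − k_d) = 1/(0.3836 − 0.103) = 1/0.2806 = 3.564 d.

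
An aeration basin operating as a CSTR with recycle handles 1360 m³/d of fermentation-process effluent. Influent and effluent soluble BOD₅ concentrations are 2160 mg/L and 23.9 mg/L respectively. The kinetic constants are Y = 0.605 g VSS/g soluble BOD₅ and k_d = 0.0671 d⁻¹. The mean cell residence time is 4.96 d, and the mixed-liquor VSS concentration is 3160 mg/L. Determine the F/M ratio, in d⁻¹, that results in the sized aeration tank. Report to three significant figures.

Rearranging the biomass balance for a CMAS with decay, V = Y·Q·ΔS·θ_c / [X·(1+k_d θ_c)] = 0.605 × 1360 × (2160 − 23.9) × 4.96 / [3160 × (1 + 0.0671 × 4.96)] = 8.72×10^6 / 4212 = 2070 m³.
F/M = applied load / biomass = Q·S₀/(V·X) = 1360 × 2160 / (2070 × 3160) = 0.4491 d⁻¹.

F/M ≈ 0.449 d⁻¹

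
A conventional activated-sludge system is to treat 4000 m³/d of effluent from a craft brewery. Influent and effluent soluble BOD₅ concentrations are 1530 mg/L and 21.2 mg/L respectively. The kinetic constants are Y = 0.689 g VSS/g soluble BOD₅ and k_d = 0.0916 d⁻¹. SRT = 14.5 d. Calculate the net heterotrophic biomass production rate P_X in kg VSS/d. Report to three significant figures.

Y_obs = Y / (1 + k_d θ_c) = 0.689 / (1 + 0.0916 × 14.5) = 0.689 / 2.328 = 0.2959.
Substrate removed = Q·(S₀ − S) = 4000 m³/d × (1530 − 21.2) g/m³ = 6.04×10^6 g/d = 6035 kg/d.
P_X = Y_obs · Q(S₀ − S) = 0.2959 × 6035 = 1786 kg VSS/d.

P_X ≈ 1790 kg VSS/d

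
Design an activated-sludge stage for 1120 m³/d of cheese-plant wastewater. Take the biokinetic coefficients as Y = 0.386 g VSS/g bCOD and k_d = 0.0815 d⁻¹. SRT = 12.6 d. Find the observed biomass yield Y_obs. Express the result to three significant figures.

The observed yield is Y_obs = Y/(1 + k_d·θ_c) = 0.386 / (1 + 0.0815 × 12.6) = 0.386 / 2.027 = 0.1904 g VSS per g bCOD removed.

Y_obs ≈ 0.190 g VSS/g bCOD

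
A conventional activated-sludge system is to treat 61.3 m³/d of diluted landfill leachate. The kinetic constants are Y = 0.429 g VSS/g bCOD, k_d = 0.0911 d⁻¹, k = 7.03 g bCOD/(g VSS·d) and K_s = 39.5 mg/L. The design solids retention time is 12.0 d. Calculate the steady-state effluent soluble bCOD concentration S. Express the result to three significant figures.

From the Monod/SRT balance for a CMAS, S = K_s·(1+k_d θ_c)/[θ_c·(Y k − k_d) − 1] = 39.5 × (1 + 0.0911 × 12.0) / [12.0 × (0.429 × 7.03 − 0.0911) − 1] = 82.68 / 34.10 = 2.425 mg/L.

S ≈ 2.42 mg/L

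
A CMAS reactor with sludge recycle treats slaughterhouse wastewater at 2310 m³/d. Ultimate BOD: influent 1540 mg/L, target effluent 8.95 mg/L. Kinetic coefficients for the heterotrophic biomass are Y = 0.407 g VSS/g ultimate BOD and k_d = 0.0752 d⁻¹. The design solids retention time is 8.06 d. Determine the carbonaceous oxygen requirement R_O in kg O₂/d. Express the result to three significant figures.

Y_obs = Y / (1 + k_d θ_c) = 0.407 / (1 + 0.0752 × 8.06) = 0.407 / 1.606 = 0.2534.
Substrate removed = Q·(S₀ − S) = 2310 m³/d × (1540 − 8.95) g/m³ = 3.54×10^6 g/d = 3537 kg/d.
Net sludge production P_X = 0.2534 × 3537 = 896.2 kg VSS/d.
Carbonaceous O₂ demand = substrate oxidised − cell-mass equivalent = 3537 − 1.42 × 896.2 = 2264 kg O₂/d.

R_O ≈ 2260 kg O₂/d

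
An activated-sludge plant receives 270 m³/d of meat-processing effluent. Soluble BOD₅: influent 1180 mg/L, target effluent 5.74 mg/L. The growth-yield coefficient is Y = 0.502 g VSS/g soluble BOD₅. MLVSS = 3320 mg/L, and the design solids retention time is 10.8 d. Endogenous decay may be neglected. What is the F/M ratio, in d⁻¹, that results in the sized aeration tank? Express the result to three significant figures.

F/M ≈ 0.185 d⁻¹

V·X = Y·Q·ΔS·θ_c gives V = 0.502 × 270 × (1180 − 5.74) × 10.8 / 3320 = 517.7 m³.
F/M = Q·S₀ / (V·X) = 270 × 1180 / (517.7 × 3320) = 0.1853 g soluble BOD₅·(g VSS·d)⁻¹.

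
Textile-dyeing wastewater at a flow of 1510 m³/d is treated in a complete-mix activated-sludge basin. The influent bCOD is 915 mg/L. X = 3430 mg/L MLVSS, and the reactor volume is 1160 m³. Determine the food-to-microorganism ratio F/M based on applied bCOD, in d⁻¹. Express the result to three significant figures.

F/M ≈ 0.347 d⁻¹

F/M = applied load / biomass = Q·S₀/(V·X) = 1510 × 915 / (1160 × 3430) = 0.3473 d⁻¹.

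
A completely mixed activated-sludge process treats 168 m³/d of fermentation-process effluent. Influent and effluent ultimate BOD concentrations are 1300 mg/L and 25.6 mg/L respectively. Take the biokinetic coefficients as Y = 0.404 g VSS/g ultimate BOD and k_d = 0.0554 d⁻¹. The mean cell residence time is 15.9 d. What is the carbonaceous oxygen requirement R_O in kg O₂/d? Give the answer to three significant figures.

R_O ≈ 149 kg O₂/d

The observed yield is Y_obs = Y/(1 + k_d·θ_c) = 0.404 / (1 + 0.0554 × 15.9) = 0.404 / 1.881 = 0.2148 g VSS per g ultimate BOD removed.
Q·(S₀ − S) = 168 × (1300 − 25.6) × 10⁻³ = 214.1 kg/d removed.
Biomass synthesised: P_X = Y_obs × 214.1 = 45.99 kg VSS/d.
Carbonaceous O₂ demand = substrate oxidised − cell-mass equivalent = 214.1 − 1.42 × 45.99 = 148.8 kg O₂/d.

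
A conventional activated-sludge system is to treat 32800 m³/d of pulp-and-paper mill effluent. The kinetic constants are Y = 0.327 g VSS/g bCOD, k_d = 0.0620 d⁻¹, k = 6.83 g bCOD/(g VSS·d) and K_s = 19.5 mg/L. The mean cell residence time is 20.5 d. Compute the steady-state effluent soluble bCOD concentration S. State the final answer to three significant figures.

S ≈ 1.02 mg/L

From the Monod/SRT balance for a CMAS, S = K_s·(1+k_d θ_c)/[θ_c·(Y k − k_d) − 1] = 19.5 × (1 + 0.0620 × 20.5) / [20.5 × (0.327 × 6.83 − 0.0620) − 1] = 44.28 / 43.51 = 1.018 mg/L.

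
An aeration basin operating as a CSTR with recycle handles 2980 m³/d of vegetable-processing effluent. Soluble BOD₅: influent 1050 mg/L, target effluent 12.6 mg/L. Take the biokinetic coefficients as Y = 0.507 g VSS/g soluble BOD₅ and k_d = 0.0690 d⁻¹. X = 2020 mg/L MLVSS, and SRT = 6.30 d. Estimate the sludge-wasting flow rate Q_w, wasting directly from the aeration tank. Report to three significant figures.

Steady-state biomass mass balance: V·X·(1 + k_d·θ_c) = Y·Q·(S₀ − S)·θ_c, so V = 0.507 × 2980 × (1050 − 12.6) × 6.30 / [2020 × (1 + 0.0690 × 6.30)] = 9.87×10^6 / 2898 = 3407 m³.
With mixed-liquor wasting, θ_c = V/Q_w, so Q_w = V/θ_c = 3407/6.30 = 540.8 m³/d.

Q_w ≈ 541 m³/d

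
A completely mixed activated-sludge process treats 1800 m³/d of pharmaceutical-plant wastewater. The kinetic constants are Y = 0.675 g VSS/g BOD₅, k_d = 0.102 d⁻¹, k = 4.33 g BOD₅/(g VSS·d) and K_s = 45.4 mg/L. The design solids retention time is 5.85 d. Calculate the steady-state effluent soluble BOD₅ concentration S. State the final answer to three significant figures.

S ≈ 4.68 mg/L

From the Monod/SRT balance for a CMAS, S = K_s·(1+k_d θ_c)/[θ_c·(Y k − k_d) − 1] = 45.4 × (1 + 0.102 × 5.85) / [5.85 × (0.675 × 4.33 − 0.102) − 1] = 72.49 / 15.50 = 4.676 mg/L.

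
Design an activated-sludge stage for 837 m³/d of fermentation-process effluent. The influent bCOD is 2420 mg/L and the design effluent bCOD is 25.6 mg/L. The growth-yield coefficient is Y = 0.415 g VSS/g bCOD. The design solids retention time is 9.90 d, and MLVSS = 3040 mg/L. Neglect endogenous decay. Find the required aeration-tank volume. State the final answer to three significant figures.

V·X = Y·Q·ΔS·θ_c gives V = 0.415 × 837 × (2420 − 25.6) × 9.90 / 3040 = 2709 m³.

V ≈ 2710 m³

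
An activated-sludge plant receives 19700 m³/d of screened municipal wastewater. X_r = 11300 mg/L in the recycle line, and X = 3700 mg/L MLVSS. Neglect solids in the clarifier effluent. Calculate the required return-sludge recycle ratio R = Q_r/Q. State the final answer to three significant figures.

Mass balance around the secondary clarifier (neglecting effluent solids): R = X / (X_r − X) = 3700 / (11300 − 3700) = 0.4868.

R ≈ 0.487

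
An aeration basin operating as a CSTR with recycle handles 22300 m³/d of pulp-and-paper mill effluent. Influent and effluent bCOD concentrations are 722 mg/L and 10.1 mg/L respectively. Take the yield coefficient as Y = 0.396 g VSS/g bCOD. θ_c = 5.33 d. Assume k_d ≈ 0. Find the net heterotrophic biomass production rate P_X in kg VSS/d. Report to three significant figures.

P_X ≈ 6290 kg VSS/d

With endogenous decay neglected, the observed yield equals the true yield: Y_obs = Y = 0.396 g VSS/g bCOD.
Q·(S₀ − S) = 22300 × (722 − 10.1) × 10⁻³ = 15875 kg/d removed.
Net biomass production P_X = Y_obs × Q·(S₀ − S) = 0.3960 × 15875 = 6287 kg VSS/d.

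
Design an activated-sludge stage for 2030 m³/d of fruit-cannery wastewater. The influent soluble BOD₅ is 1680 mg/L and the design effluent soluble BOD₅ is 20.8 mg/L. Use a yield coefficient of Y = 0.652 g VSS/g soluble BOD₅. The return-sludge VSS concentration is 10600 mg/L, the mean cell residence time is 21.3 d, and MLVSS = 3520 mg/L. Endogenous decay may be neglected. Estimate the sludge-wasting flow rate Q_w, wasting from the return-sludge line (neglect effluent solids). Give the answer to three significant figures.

Q_w ≈ 207 m³/d

With k_d = 0 the design equation reduces to V = Y Q (S₀−S) θ_c / X = 0.652 × 2030 × (1680 − 20.8) × 21.3 / 3520 = 13289 m³.
θ_c = V·X/(Q_w·X_r) when wasting from the recycle, so Q_w = V·X/(θ_c·X_r) = 13289 × 3520 / (21.3 × 10600) = 207.2 m³/d.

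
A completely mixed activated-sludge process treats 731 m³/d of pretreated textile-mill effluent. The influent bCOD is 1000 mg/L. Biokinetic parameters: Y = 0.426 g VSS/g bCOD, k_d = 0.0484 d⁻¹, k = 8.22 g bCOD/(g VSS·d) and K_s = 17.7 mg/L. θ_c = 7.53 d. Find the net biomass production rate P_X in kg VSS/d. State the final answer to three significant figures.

From the Monod/SRT balance for a CMAS, S = K_s·(1+k_d θ_c)/[θ_c·(Y k − k_d) − 1] = 17.7 × (1 + 0.0484 × 7.53) / [7.53 × (0.426 × 8.22 − 0.0484) − 1] = 24.15 / 25.00 = 0.9659 mg/L.
The observed yield is Y_obs = Y/(1 + k_d·θ_c) = 0.426 / (1 + 0.0484 × 7.53) = 0.426 / 1.364 = 0.3122 g VSS per g bCOD removed.
Q·(S₀ − S) = 731 × (1000 − 0.966) × 10⁻³ = 730.3 kg/d removed.
Net biomass production P_X = Y_obs × Q·(S₀ − S) = 0.3122 × 730.3 = 228.0 kg VSS/d.

P_X ≈ 228 kg VSS/d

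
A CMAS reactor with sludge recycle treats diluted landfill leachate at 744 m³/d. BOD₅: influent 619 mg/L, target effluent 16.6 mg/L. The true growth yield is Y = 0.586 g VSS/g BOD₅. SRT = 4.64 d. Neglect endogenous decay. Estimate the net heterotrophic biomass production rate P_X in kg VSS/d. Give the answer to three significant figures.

With endogenous decay neglected, the observed yield equals the true yield: Y_obs = Y = 0.586 g VSS/g BOD₅.
Mass of BOD₅ removed per day: Q(S₀ − S) = 744 × 602.4 g/m³ = 448.2 kg/d.
P_X = Y_obs · Q(S₀ − S) = 0.5860 × 448.2 = 262.6 kg VSS/d.

P_X ≈ 263 kg VSS/d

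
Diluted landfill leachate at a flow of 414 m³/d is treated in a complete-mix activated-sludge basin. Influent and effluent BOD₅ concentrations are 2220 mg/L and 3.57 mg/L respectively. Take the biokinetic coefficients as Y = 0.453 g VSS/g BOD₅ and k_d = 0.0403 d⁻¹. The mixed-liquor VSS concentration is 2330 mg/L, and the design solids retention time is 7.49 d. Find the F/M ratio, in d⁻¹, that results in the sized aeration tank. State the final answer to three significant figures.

F/M ≈ 0.384 d⁻¹

Steady-state biomass mass balance: V·X·(1 + k_d·θ_c) = Y·Q·(S₀ − S)·θ_c, so V = 0.453 × 414 × (2220 − 3.57) × 7.49 / [2330 × (1 + 0.0403 × 7.49)] = 3.11×10^6 / 3033 = 1026 m³.
F/M = Q·S₀ / (V·X) = 414 × 2220 / (1026 × 2330) = 0.3843 g BOD₅·(g VSS·d)⁻¹.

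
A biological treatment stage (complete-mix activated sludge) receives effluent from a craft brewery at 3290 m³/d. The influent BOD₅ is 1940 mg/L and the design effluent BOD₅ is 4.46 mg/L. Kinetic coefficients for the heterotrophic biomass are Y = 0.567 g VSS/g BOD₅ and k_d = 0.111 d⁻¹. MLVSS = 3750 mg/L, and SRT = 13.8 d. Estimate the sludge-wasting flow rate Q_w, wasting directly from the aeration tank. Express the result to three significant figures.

Q_w ≈ 380 m³/d

From the SRT design equation V = Y Q (S₀−S) θ_c / [X (1 + k_d θ_c)] = 0.567 × 3290 × (1940 − 4.46) × 13.8 / [3750 × (1 + 0.111 × 13.8)] = 4.98×10^7 / 9494 = 5248 m³.
For wasting at MLVSS concentration, Q_w = V/θ_c = 5248/13.8 = 380.3 m³/d.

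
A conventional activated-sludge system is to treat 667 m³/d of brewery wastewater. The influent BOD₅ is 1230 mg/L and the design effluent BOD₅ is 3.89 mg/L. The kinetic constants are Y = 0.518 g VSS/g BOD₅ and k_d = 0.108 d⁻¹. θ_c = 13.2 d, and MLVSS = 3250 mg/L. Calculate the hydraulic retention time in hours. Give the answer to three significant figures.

τ ≈ 25.5 h

Steady-state biomass mass balance: V·X·(1 + k_d·θ_c) = Y·Q·(S₀ − S)·θ_c, so V = 0.518 × 667 × (1230 − 3.89) × 13.2 / [3250 × (1 + 0.108 × 13.2)] = 5.59×10^6 / 7883 = 709.3 m³.
HRT = V/Q = 709.3 m³ / 667 m³·d⁻¹ = 1.063 d × 24 = 25.52 h.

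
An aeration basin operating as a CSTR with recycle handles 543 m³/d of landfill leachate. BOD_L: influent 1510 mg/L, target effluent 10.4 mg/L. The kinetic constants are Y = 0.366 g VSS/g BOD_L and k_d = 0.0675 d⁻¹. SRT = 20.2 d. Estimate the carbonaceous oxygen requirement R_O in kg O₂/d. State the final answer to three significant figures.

R_O ≈ 635 kg O₂/d

Correct the yield for decay: Y_obs = Y/(1 + k_d θ_c) = 0.366 / (1 + 0.0675 × 20.2) = 0.366 / 2.364 = 0.1549.
Mass of BOD_L removed per day: Q(S₀ − S) = 543 × 1500 g/m³ = 814.3 kg/d.
Biomass synthesised: P_X = Y_obs × 814.3 = 126.1 kg VSS/d.
Carbonaceous O₂ demand = substrate oxidised − cell-mass equivalent = 814.3 − 1.42 × 126.1 = 635.2 kg O₂/d.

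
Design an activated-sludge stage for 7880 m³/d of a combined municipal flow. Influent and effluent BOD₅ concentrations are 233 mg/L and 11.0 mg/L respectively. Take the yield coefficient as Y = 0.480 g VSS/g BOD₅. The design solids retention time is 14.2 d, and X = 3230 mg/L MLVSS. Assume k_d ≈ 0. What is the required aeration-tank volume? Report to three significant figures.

Biomass mass balance (decay neglected): V·X = Y·Q·(S₀ − S)·θ_c, so V = 0.480 × 7880 × (233 − 11.0) × 14.2 / 3230 = 3692 m³.

V ≈ 3690 m³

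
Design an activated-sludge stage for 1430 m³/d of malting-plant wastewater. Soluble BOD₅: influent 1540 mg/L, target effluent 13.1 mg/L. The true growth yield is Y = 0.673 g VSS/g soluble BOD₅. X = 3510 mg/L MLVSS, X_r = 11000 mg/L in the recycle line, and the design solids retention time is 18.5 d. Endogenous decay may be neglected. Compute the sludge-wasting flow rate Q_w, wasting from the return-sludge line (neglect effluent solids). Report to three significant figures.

Q_w ≈ 134 m³/d

Biomass mass balance (decay neglected): V·X = Y·Q·(S₀ − S)·θ_c, so V = 0.673 × 1430 × (1540 − 13.1) × 18.5 / 3510 = 7745 m³.
Wasting from the return line (neglecting effluent solids): Q_w = V·X / (θ_c·X_r) = 7745 × 3510 / (18.5 × 11000) = 133.6 m³/d.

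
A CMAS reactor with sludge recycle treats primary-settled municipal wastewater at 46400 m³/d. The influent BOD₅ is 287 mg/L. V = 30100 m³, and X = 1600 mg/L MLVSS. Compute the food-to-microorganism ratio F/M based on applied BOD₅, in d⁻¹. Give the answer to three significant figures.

F/M = Q·S₀ / (V·X) = 46400 × 287 / (30100 × 1600) = 0.2765 g BOD₅·(g VSS·d)⁻¹.

F/M ≈ 0.277 d⁻¹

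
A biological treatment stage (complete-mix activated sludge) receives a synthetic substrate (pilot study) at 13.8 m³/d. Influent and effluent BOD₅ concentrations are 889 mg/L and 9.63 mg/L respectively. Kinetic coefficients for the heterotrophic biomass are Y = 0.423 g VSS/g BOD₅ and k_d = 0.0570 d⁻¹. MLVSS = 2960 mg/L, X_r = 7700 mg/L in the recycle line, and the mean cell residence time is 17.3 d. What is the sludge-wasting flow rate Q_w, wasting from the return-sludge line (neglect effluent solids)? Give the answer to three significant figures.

Steady-state biomass mass balance: V·X·(1 + k_d·θ_c) = Y·Q·(S₀ − S)·θ_c, so V = 0.423 × 13.8 × (889 − 9.63) × 17.3 / [2960 × (1 + 0.0570 × 17.3)] = 8.88×10^4 / 5879 = 15.11 m³.
θ_c = V·X/(Q_w·X_r) when wasting from the recycle, so Q_w = V·X/(θ_c·X_r) = 15.11 × 2960 / (17.3 × 7700) = 0.3357 m³/d.

Q_w ≈ 0.336 m³/d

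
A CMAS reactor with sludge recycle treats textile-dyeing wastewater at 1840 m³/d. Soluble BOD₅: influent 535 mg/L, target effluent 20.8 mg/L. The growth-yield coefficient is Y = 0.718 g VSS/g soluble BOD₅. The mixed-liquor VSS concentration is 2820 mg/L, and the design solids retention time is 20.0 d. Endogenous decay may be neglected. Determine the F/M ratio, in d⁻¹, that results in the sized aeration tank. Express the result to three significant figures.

F/M ≈ 0.0725 d⁻¹

V·X = Y·Q·ΔS·θ_c gives V = 0.718 × 1840 × (535 − 20.8) × 20.0 / 2820 = 4818 m³.
F/M = applied load / biomass = Q·S₀/(V·X) = 1840 × 535 / (4818 × 2820) = 0.07245 d⁻¹.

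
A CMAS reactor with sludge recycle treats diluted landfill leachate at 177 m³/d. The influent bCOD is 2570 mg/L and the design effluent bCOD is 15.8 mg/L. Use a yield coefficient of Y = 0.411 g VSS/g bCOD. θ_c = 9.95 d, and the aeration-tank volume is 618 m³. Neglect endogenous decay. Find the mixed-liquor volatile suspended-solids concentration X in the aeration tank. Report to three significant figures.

Without decay, X = Y Q (S₀−S) θ_c / V = 0.411 × 177 × (2570 − 15.8) × 9.95 / 618 = 2992 mg/L.

X ≈ 2990 mg/L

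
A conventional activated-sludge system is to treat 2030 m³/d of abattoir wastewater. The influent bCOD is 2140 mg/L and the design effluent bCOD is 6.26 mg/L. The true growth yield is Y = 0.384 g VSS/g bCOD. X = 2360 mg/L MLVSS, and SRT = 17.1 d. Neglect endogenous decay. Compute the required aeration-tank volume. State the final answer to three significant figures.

V ≈ 12100 m³

Biomass mass balance (decay neglected): V·X = Y·Q·(S₀ − S)·θ_c, so V = 0.384 × 2030 × (2140 − 6.26) × 17.1 / 2360 = 12052 m³.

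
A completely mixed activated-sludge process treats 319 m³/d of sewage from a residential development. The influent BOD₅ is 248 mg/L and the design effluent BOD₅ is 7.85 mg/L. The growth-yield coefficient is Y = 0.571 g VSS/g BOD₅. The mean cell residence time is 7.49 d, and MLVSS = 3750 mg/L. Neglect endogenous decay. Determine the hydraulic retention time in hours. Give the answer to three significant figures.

V·X = Y·Q·ΔS·θ_c gives V = 0.571 × 319 × (248 − 7.85) × 7.49 / 3750 = 87.37 m³.
HRT = V/Q = 87.37 m³ / 319 m³·d⁻¹ = 0.2739 d × 24 = 6.573 h.

τ ≈ 6.57 h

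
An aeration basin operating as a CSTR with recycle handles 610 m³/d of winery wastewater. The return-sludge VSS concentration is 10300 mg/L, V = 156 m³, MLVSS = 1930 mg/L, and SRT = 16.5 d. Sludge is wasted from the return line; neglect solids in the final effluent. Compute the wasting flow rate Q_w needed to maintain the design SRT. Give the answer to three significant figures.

θ_c = V·X/(Q_w·X_r) when wasting from the recycle, so Q_w = V·X/(θ_c·X_r) = 156.0 × 1930 / (16.5 × 10300) = 1.772 m³/d.

Q_w ≈ 1.77 m³/d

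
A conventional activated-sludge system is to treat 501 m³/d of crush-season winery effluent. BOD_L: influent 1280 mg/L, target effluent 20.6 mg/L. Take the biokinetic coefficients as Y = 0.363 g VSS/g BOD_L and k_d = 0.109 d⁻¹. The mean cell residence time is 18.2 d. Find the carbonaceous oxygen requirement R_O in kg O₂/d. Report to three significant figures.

Correct the yield for decay: Y_obs = Y/(1 + k_d θ_c) = 0.363 / (1 + 0.109 × 18.2) = 0.363 / 2.984 = 0.1217.
Q·(S₀ − S) = 501 × (1280 − 20.6) × 10⁻³ = 631.0 kg/d removed.
P_X = Y_obs·Q·(S₀ − S) = 0.1217 × 631.0 = 76.76 kg VSS/d.
Carbonaceous O₂ demand = substrate oxidised − cell-mass equivalent = 631.0 − 1.42 × 76.76 = 522.0 kg O₂/d.

R_O ≈ 522 kg O₂/d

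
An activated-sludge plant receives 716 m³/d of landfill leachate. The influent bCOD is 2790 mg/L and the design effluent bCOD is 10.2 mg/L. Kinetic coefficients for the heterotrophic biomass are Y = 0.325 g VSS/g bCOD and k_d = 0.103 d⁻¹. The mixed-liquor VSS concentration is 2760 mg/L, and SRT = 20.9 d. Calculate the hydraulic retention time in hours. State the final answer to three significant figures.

Rearranging the biomass balance for a CMAS with decay, V = Y·Q·ΔS·θ_c / [X·(1+k_d θ_c)] = 0.325 × 716 × (2790 − 10.2) × 20.9 / [2760 × (1 + 0.103 × 20.9)] = 1.35×10^7 / 8701 = 1554 m³.
Hydraulic retention time τ = V/Q = 1554 / 716 = 2.170 d = 52.08 h.

τ ≈ 52.1 h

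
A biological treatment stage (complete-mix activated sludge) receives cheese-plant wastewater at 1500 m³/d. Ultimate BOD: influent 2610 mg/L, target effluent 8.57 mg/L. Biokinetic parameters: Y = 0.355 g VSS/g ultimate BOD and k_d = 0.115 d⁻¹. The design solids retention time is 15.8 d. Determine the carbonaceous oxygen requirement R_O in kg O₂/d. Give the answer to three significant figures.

R_O ≈ 3200 kg O₂/d

Y_obs = Y / (1 + k_d θ_c) = 0.355 / (1 + 0.115 × 15.8) = 0.355 / 2.817 = 0.1260.
ΔS = 2610 − 8.57 = 2601 mg/L, so the substrate removal rate is 1500 × 2601/1000 = 3902 kg ultimate BOD/d.
Biomass synthesised: P_X = Y_obs × 3902 = 491.8 kg VSS/d.
Carbonaceous O₂ demand = substrate oxidised − cell-mass equivalent = 3902 − 1.42 × 491.8 = 3204 kg O₂/d.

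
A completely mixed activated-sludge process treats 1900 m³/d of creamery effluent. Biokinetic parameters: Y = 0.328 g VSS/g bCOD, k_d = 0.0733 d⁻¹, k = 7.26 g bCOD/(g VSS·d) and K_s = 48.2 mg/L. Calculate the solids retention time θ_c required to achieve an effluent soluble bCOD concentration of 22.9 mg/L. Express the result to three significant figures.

Specific growth rate at S = 22.9 mg/L: μ = YkS/(K_s+S) = 0.328·7.26·22.9/(48.2+22.9) = 0.7670 d⁻¹.
θ_c = 1/(μ − k_d) = 1/(0.7670 − 0.0733) = 1/0.6937 = 1.442 d.

θ_c ≈ 1.44 d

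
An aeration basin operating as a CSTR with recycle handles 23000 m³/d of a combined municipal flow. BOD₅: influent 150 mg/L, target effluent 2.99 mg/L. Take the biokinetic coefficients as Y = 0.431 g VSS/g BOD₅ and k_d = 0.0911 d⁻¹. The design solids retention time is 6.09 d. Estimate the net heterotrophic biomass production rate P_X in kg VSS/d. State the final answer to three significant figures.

P_X ≈ 937 kg VSS/d

Y_obs = Y / (1 + k_d θ_c) = 0.431 / (1 + 0.0911 × 6.09) = 0.431 / 1.555 = 0.2772.
ΔS = 150 − 2.99 = 147.0 mg/L, so the substrate removal rate is 23000 × 147.0/1000 = 3381 kg BOD₅/d.
P_X = Y_obs · Q(S₀ − S) = 0.2772 × 3381 = 937.3 kg VSS/d.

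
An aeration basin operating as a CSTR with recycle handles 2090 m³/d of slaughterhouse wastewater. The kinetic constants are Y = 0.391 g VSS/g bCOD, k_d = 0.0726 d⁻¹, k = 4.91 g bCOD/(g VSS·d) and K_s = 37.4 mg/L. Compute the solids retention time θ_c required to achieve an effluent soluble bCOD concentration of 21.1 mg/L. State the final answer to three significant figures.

Specific growth rate at S = 21.1 mg/L: μ = YkS/(K_s+S) = 0.391·4.91·21.1/(37.4+21.1) = 0.6924 d⁻¹.
θ_c = 1/(μ − k_d) = 1/(0.6924 − 0.0726) = 1/0.6198 = 1.613 d.

θ_c ≈ 1.61 d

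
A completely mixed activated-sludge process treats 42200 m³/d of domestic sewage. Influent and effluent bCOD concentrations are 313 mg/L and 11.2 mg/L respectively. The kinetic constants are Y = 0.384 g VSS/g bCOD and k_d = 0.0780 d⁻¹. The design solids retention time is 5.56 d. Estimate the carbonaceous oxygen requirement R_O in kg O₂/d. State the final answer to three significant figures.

R_O ≈ 7890 kg O₂/d

Y_obs = Y / (1 + k_d θ_c) = 0.384 / (1 + 0.0780 × 5.56) = 0.384 / 1.434 = 0.2678.
Q·(S₀ − S) = 42200 × (313 − 11.2) × 10⁻³ = 12736 kg/d removed.
Biomass synthesised: P_X = Y_obs × 12736 = 3411 kg VSS/d.
R_O = Q·ΔS − 1.42 P_X = 12736 − 4844 = 7892 kg O₂/d.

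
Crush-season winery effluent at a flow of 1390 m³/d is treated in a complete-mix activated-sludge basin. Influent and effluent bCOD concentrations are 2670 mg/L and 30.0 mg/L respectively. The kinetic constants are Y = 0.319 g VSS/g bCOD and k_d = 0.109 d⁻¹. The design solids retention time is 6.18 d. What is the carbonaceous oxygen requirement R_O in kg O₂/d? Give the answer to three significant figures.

The observed yield is Y_obs = Y/(1 + k_d·θ_c) = 0.319 / (1 + 0.109 × 6.18) = 0.319 / 1.674 = 0.1906 g VSS per g bCOD removed.
Substrate removed = Q·(S₀ − S) = 1390 m³/d × (2670 − 30.0) g/m³ = 3.67×10^6 g/d = 3670 kg/d.
P_X = Y_obs·Q·(S₀ − S) = 0.1906 × 3670 = 699.4 kg VSS/d.
R_O = Q·ΔS − 1.42 P_X = 3670 − 993.2 = 2676 kg O₂/d.

R_O ≈ 2680 kg O₂/d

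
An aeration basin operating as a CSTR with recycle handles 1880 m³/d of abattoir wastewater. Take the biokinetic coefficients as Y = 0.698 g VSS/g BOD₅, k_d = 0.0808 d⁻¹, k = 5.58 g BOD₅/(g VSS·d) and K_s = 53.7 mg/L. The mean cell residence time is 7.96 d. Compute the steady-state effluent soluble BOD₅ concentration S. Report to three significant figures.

Effluent substrate depends only on kinetics and SRT: S = K_s(1 + k_d θ_c) / [θ_c(Yk − k_d) − 1] = 53.7 × (1 + 0.0808 × 7.96) / [7.96 × (0.698 × 5.58 − 0.0808) − 1] = 88.24 / 29.36 = 3.005 mg/L.

S ≈ 3.01 mg/L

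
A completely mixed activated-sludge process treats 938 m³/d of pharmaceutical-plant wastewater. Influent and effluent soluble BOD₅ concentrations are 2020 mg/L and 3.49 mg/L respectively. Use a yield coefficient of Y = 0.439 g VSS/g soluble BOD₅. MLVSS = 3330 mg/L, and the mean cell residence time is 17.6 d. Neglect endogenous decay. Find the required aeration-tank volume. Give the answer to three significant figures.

Biomass mass balance (decay neglected): V·X = Y·Q·(S₀ − S)·θ_c, so V = 0.439 × 938 × (2020 − 3.49) × 17.6 / 3330 = 4389 m³.

V ≈ 4390 m³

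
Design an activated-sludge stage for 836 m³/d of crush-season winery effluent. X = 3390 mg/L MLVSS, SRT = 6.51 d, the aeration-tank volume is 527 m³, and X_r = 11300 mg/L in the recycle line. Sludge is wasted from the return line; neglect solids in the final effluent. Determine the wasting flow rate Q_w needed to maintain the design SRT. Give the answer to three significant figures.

Q_w ≈ 24.3 m³/d

Q_w = (V·X)/(θ_c X_r) = 527.0 × 3390 / (6.51 × 11300) = 24.29 m³/d.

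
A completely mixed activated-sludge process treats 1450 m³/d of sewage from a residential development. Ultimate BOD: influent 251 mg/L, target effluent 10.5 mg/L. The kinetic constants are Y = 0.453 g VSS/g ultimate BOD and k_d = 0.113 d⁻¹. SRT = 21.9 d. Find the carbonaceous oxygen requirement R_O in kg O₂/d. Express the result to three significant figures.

The observed yield is Y_obs = Y/(1 + k_d·θ_c) = 0.453 / (1 + 0.113 × 21.9) = 0.453 / 3.475 = 0.1304 g VSS per g ultimate BOD removed.
ΔS = 251 − 10.5 = 240.5 mg/L, so the substrate removal rate is 1450 × 240.5/1000 = 348.7 kg ultimate BOD/d.
Biomass synthesised: P_X = Y_obs × 348.7 = 45.46 kg VSS/d.
R_O = Q·(S₀ − S) − 1.42·P_X = 348.7 − 1.42 × 45.46 = 284.2 kg O₂/d.

R_O ≈ 284 kg O₂/d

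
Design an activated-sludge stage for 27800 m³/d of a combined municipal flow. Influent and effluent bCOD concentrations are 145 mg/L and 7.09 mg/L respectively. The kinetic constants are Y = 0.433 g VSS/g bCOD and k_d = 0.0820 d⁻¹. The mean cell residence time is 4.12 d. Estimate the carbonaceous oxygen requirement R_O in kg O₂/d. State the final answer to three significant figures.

R_O ≈ 2070 kg O₂/d

Observed yield with endogenous decay: Y_obs = Y / (1 + k_d·θ_c) = 0.433 / (1 + 0.0820 × 4.12) = 0.433 / 1.338 = 0.3237 g VSS/g bCOD.
Mass of bCOD removed per day: Q(S₀ − S) = 27800 × 137.9 g/m³ = 3834 kg/d.
Net sludge production P_X = 0.3237 × 3834 = 1241 kg VSS/d.
Carbonaceous O₂ demand = substrate oxidised − cell-mass equivalent = 3834 − 1.42 × 1241 = 2072 kg O₂/d.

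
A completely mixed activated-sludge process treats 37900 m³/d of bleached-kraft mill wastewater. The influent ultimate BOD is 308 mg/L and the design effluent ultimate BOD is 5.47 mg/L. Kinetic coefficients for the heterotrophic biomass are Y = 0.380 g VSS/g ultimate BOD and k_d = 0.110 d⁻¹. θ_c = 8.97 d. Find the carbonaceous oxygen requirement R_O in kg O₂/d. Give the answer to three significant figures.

R_O ≈ 8350 kg O₂/d

The observed yield is Y_obs = Y/(1 + k_d·θ_c) = 0.380 / (1 + 0.110 × 8.97) = 0.380 / 1.987 = 0.1913 g VSS per g ultimate BOD removed.
Substrate removed = Q·(S₀ − S) = 37900 m³/d × (308 − 5.47) g/m³ = 1.15×10^7 g/d = 11466 kg/d.
Biomass synthesised: P_X = Y_obs × 11466 = 2193 kg VSS/d.
R_O = Q·ΔS − 1.42 P_X = 11466 − 3114 = 8352 kg O₂/d.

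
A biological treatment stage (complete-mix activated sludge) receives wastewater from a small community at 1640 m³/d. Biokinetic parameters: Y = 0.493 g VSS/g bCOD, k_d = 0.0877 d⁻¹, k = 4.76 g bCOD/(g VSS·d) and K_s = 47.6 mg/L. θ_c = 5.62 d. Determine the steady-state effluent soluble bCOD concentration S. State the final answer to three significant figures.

For a completely mixed reactor with recycle the Lawrence–McCarty relation gives S = K_s·(1 + k_d·θ_c) / [θ_c·(Y·k − k_d) − 1] = 47.6 × (1 + 0.0877 × 5.62) / [5.62 × (0.493 × 4.76 − 0.0877) − 1] = 71.06 / 11.70 = 6.076 mg/L.

S ≈ 6.08 mg/L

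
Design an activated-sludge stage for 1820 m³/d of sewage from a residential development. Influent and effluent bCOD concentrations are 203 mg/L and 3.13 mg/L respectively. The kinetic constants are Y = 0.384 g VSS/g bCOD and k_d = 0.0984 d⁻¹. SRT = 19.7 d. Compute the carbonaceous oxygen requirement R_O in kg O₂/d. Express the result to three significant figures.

R_O ≈ 296 kg O₂/d

The observed yield is Y_obs = Y/(1 + k_d·θ_c) = 0.384 / (1 + 0.0984 × 19.7) = 0.384 / 2.938 = 0.1307 g VSS per g bCOD removed.
Mass of bCOD removed per day: Q(S₀ − S) = 1820 × 199.9 g/m³ = 363.8 kg/d.
P_X = Y_obs·Q·(S₀ − S) = 0.1307 × 363.8 = 47.54 kg VSS/d.
R_O = Q·(S₀ − S) − 1.42·P_X = 363.8 − 1.42 × 47.54 = 296.3 kg O₂/d.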